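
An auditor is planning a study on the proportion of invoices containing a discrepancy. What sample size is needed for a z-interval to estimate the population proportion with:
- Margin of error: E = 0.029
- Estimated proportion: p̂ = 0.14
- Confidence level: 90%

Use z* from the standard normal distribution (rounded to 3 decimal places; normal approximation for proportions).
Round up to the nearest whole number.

Using z* for proportion z-interval (normal approximation).

For 90% confidence, z* = 1.645 (from standard normal table)

Sample size formula for proportion z-interval: n = z*²p̂(1-p̂)/E²

n = 1.645² × 0.14 × 0.86 / 0.029²
  = 2.706025 × 0.1204 / 0.000841
  = 387.4024

Round up to the nearest whole number: n = 388

388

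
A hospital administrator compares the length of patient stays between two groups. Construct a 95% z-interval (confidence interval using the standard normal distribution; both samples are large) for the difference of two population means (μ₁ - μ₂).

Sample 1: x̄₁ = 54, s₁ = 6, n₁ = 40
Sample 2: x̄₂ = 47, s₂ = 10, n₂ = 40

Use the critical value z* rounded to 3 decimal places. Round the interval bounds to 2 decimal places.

Both samples are large (n₁ = 40 ≥ 30, n₂ = 40 ≥ 30), so a z-interval for the difference of means applies.

Point estimate: x̄₁ - x̄₂ = 54 - 47 = 7

Standard error: SE = √(s₁²/n₁ + s₂²/n₂)
= √(6²/40 + 10²/40)
= √(0.900000 + 2.500000)
= 1.843909

For 95% confidence, z* = 1.96 (from standard normal table)
Margin of error: E = z* × SE = 1.96 × 1.843909 = 3.6141

Z-interval: (x̄₁ - x̄₂) ± E = 7 ± 3.6141 = (3.3859, 10.6141)

Rounded to 2 decimal places:

(3.39, 10.61)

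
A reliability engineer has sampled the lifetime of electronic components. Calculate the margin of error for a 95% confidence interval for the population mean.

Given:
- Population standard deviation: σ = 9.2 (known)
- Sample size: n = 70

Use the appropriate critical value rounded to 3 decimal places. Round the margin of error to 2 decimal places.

The population standard deviation σ is known, so use the z-interval margin of error formula.

For 95% confidence, z* = 1.96 (from standard normal table)

Margin of error formula for z-interval: E = z* × σ/√n

E = 1.96 × 9.2/√70
  = 1.96 × 1.099610
  = 2.1552

Rounded to 2 decimal places:

2.16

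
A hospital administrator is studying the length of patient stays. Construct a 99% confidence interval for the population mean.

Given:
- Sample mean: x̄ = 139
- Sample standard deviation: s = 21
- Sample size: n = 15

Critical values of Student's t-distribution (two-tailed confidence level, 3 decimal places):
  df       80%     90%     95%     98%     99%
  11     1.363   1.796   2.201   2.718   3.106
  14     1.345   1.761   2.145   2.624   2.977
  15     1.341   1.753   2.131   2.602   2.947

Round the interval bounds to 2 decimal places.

The population standard deviation σ is unknown (only the sample standard deviation s is given), so use a t-interval with df = n - 1 = 15 - 1 = 14.

For 99% confidence with df = 14, t* = 2.977 (from t-table)

Standard error: SE = s/√n = 21/√15 = 5.422177

Margin of error: E = t* × SE = 2.977 × 5.422177 = 16.1418

T-interval: x̄ ± E = 139 ± 16.1418 = (122.8582, 155.1418)

Rounded to 2 decimal places:

(122.86, 155.14)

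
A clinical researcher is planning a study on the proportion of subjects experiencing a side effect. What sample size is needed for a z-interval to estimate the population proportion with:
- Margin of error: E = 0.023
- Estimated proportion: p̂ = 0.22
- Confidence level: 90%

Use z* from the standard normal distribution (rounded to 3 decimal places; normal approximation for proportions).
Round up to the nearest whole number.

Using z* for proportion z-interval (normal approximation).

For 90% confidence, z* = 1.645 (from standard normal table)

Sample size formula for proportion z-interval: n = z*²p̂(1-p̂)/E²

n = 1.645² × 0.22 × 0.78 / 0.023²
  = 2.706025 × 0.1716 / 0.000529
  = 877.7956

Round up to the nearest whole number: n = 878

878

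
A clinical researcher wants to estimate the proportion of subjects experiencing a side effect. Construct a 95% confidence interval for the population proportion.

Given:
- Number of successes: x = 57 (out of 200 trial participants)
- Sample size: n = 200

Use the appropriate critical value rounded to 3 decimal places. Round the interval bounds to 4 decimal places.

Sample proportion: p̂ = 57/200 = 0.285000

Check conditions for normal approximation:
  np̂ = 57 ≥ 10 ✓
  n(1-p̂) = 143 ≥ 10 ✓

The sample is large enough, so use a z-interval (normal approximation) for the proportion.

For 95% confidence, z* = 1.96 (from standard normal table)

Standard error: SE = √(p̂(1-p̂)/n) = √(0.285000×0.715000/200) = 0.03191982

Margin of error: E = z* × SE = 1.96 × 0.03191982 = 0.062563

Z-interval: p̂ ± E = 0.285000 ± 0.062563 = (0.222437, 0.347563)

Rounded to 4 decimal places:

(0.2224, 0.3476)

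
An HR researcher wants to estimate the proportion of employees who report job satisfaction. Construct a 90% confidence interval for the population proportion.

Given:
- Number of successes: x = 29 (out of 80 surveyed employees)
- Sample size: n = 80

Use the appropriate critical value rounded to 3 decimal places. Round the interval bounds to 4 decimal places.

Sample proportion: p̂ = 29/80 = 0.362500

Check conditions for normal approximation:
  np̂ = 29 ≥ 10 ✓
  n(1-p̂) = 51 ≥ 10 ✓

The sample is large enough, so use a z-interval (normal approximation) for the proportion.

For 90% confidence, z* = 1.645 (from standard normal table)

Standard error: SE = √(p̂(1-p̂)/n) = √(0.362500×0.637500/80) = 0.05374637

Margin of error: E = z* × SE = 1.645 × 0.05374637 = 0.088413

Z-interval: p̂ ± E = 0.362500 ± 0.088413 = (0.274087, 0.450913)

Rounded to 4 decimal places:

(0.2741, 0.4509)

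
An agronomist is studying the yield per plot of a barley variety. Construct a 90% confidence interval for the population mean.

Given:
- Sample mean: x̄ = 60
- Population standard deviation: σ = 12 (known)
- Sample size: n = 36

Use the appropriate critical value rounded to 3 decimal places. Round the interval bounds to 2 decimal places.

The population standard deviation σ is known, so use a z-interval (standard normal critical value).

For 90% confidence, z* = 1.645 (from standard normal table)

Standard error: SE = σ/√n = 12/√36 = 2.000000

Margin of error: E = z* × SE = 1.645 × 2.000000 = 3.2900

Z-interval: x̄ ± E = 60 ± 3.2900 = (56.7100, 63.2900)

Rounded to 2 decimal places:

(56.71, 63.29)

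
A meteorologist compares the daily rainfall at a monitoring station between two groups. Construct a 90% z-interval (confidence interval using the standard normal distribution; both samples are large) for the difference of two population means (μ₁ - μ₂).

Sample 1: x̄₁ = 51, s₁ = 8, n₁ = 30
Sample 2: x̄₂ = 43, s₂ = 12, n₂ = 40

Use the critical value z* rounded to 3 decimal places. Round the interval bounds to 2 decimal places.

Both samples are large (n₁ = 30 ≥ 30, n₂ = 40 ≥ 30), so a z-interval for the difference of means applies.

Point estimate: x̄₁ - x̄₂ = 51 - 43 = 8

Standard error: SE = √(s₁²/n₁ + s₂²/n₂)
= √(8²/30 + 12²/40)
= √(2.133333 + 3.600000)
= 2.394438

For 90% confidence, z* = 1.645 (from standard normal table)
Margin of error: E = z* × SE = 1.645 × 2.394438 = 3.9389

Z-interval: (x̄₁ - x̄₂) ± E = 8 ± 3.9389 = (4.0611, 11.9389)

Rounded to 2 decimal places:

(4.06, 11.94)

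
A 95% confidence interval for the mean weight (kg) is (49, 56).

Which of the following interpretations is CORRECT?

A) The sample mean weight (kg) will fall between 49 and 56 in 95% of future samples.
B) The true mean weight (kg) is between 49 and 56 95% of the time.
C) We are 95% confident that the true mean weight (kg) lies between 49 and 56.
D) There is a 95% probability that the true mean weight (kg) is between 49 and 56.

A confidence interval represents our confidence in the procedure, not a probability statement about the parameter.

Key concept: If we repeated this sampling process many times and computed a 95% CI each time, about 95% of those intervals would contain the true population parameter.

For this specific interval (49, 56):
- Midpoint (point estimate): 52.5
- Margin of error: 3.5

The correct interpretation is the one stating confidence that the true parameter lies in the interval — option C.

C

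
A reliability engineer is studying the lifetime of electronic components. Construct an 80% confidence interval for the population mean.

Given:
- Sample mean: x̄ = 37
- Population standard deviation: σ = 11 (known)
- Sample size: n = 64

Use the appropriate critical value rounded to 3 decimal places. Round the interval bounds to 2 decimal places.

The population standard deviation σ is known, so use a z-interval (standard normal critical value).

For 80% confidence, z* = 1.282 (from standard normal table)

Standard error: SE = σ/√n = 11/√64 = 1.375000

Margin of error: E = z* × SE = 1.282 × 1.375000 = 1.7628

Z-interval: x̄ ± E = 37 ± 1.7628 = (35.2373, 38.7627)

Rounded to 2 decimal places:

(35.24, 38.76)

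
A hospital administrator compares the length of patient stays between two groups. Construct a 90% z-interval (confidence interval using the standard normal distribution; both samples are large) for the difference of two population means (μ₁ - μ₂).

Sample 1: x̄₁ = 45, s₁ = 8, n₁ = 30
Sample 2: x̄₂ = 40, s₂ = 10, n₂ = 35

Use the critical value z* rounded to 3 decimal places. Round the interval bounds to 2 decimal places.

Both samples are large (n₁ = 30 ≥ 30, n₂ = 35 ≥ 30), so a z-interval for the difference of means applies.

Point estimate: x̄₁ - x̄₂ = 45 - 40 = 5

Standard error: SE = √(s₁²/n₁ + s₂²/n₂)
= √(8²/30 + 10²/35)
= √(2.133333 + 2.857143)
= 2.233937

For 90% confidence, z* = 1.645 (from standard normal table)
Margin of error: E = z* × SE = 1.645 × 2.233937 = 3.6748

Z-interval: (x̄₁ - x̄₂) ± E = 5 ± 3.6748 = (1.3252, 8.6748)

Rounded to 2 decimal places:

(1.33, 8.67)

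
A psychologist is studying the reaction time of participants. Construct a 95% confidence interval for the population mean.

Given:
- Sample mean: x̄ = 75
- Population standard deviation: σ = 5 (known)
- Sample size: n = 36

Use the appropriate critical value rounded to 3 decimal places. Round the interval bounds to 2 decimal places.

The population standard deviation σ is known, so use a z-interval (standard normal critical value).

For 95% confidence, z* = 1.96 (from standard normal table)

Standard error: SE = σ/√n = 5/√36 = 0.833333

Margin of error: E = z* × SE = 1.96 × 0.833333 = 1.6333

Z-interval: x̄ ± E = 75 ± 1.6333 = (73.3667, 76.6333)

Rounded to 2 decimal places:

(73.37, 76.63)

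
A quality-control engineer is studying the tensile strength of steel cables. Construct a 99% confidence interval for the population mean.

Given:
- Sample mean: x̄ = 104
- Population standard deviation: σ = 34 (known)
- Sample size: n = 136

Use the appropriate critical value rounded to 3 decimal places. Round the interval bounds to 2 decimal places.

The population standard deviation σ is known, so use a z-interval (standard normal critical value).

For 99% confidence, z* = 2.576 (from standard normal table)

Standard error: SE = σ/√n = 34/√136 = 2.915476

Margin of error: E = z* × SE = 2.576 × 2.915476 = 7.5103

Z-interval: x̄ ± E = 104 ± 7.5103 = (96.4897, 111.5103)

Rounded to 2 decimal places:

(96.49, 111.51)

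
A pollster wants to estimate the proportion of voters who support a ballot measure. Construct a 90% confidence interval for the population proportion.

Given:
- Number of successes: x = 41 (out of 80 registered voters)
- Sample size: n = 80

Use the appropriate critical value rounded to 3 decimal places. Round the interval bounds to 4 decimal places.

Sample proportion: p̂ = 41/80 = 0.512500

Check conditions for normal approximation:
  np̂ = 41 ≥ 10 ✓
  n(1-p̂) = 39 ≥ 10 ✓

The sample is large enough, so use a z-interval (normal approximation) for the proportion.

For 90% confidence, z* = 1.645 (from standard normal table)

Standard error: SE = √(p̂(1-p̂)/n) = √(0.512500×0.487500/80) = 0.05588423

Margin of error: E = z* × SE = 1.645 × 0.05588423 = 0.091930

Z-interval: p̂ ± E = 0.512500 ± 0.091930 = (0.420570, 0.604430)

Rounded to 4 decimal places:

(0.4206, 0.6044)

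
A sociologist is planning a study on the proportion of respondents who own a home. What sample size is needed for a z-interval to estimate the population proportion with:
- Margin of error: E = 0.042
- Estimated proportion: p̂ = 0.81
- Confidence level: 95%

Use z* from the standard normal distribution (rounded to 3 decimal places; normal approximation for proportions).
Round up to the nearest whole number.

Using z* for proportion z-interval (normal approximation).

For 95% confidence, z* = 1.96 (from standard normal table)

Sample size formula for proportion z-interval: n = z*²p̂(1-p̂)/E²

n = 1.96² × 0.81 × 0.19 / 0.042²
  = 3.8416 × 0.1539 / 0.001764
  = 335.1600

Round up to the nearest whole number: n = 336

336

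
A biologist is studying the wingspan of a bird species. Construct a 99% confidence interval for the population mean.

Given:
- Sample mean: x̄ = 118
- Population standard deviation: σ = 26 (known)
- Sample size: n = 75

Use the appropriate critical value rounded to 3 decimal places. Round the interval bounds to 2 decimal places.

The population standard deviation σ is known, so use a z-interval (standard normal critical value).

For 99% confidence, z* = 2.576 (from standard normal table)

Standard error: SE = σ/√n = 26/√75 = 3.002221

Margin of error: E = z* × SE = 2.576 × 3.002221 = 7.7337

Z-interval: x̄ ± E = 118 ± 7.7337 = (110.2663, 125.7337)

Rounded to 2 decimal places:

(110.27, 125.73)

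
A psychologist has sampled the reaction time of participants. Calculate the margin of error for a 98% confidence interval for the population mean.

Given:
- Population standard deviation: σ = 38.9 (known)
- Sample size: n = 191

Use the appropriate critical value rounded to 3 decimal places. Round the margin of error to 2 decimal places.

The population standard deviation σ is known, so use the z-interval margin of error formula.

For 98% confidence, z* = 2.326 (from standard normal table)

Margin of error formula for z-interval: E = z* × σ/√n

E = 2.326 × 38.9/√191
  = 2.326 × 2.814705
  = 6.5470

Rounded to 2 decimal places:

6.55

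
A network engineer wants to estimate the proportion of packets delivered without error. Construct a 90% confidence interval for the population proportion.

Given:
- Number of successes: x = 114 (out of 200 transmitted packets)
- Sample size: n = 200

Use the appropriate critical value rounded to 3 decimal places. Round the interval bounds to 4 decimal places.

Sample proportion: p̂ = 114/200 = 0.570000

Check conditions for normal approximation:
  np̂ = 114 ≥ 10 ✓
  n(1-p̂) = 86 ≥ 10 ✓

The sample is large enough, so use a z-interval (normal approximation) for the proportion.

For 90% confidence, z* = 1.645 (from standard normal table)

Standard error: SE = √(p̂(1-p̂)/n) = √(0.570000×0.430000/200) = 0.03500714

Margin of error: E = z* × SE = 1.645 × 0.03500714 = 0.057587

Z-interval: p̂ ± E = 0.570000 ± 0.057587 = (0.512413, 0.627587)

Rounded to 4 decimal places:

(0.5124, 0.6276)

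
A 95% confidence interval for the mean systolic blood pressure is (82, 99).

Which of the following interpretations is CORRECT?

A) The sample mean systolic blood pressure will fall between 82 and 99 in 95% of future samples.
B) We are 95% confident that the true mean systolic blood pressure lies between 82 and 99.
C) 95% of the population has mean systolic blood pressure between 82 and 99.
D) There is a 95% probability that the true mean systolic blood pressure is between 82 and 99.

A confidence interval represents our confidence in the procedure, not a probability statement about the parameter.

Key concept: If we repeated this sampling process many times and computed a 95% CI each time, about 95% of those intervals would contain the true population parameter.

For this specific interval (82, 99):
- Midpoint (point estimate): 90.5
- Margin of error: 8.5

The correct interpretation is the one stating confidence that the true parameter lies in the interval — option B.

B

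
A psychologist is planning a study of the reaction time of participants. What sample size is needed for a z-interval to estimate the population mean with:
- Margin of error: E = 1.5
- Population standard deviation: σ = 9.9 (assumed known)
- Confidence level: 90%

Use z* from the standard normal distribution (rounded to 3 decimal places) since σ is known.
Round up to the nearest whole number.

Using z* since population σ is known (z-interval formula).

For 90% confidence, z* = 1.645 (from standard normal table)

Sample size formula for z-interval: n = (z*σ/E)²

n = (1.645 × 9.9 / 1.5)²
  = (10.857000)²
  = 117.8744

Round up to the nearest whole number: n = 118

118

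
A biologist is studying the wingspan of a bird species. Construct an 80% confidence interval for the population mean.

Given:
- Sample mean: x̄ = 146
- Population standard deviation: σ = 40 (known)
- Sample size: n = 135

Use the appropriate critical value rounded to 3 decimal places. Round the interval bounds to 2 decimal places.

The population standard deviation σ is known, so use a z-interval (standard normal critical value).

For 80% confidence, z* = 1.282 (from standard normal table)

Standard error: SE = σ/√n = 40/√135 = 3.442652

Margin of error: E = z* × SE = 1.282 × 3.442652 = 4.4135

Z-interval: x̄ ± E = 146 ± 4.4135 = (141.5865, 150.4135)

Rounded to 2 decimal places:

(141.59, 150.41)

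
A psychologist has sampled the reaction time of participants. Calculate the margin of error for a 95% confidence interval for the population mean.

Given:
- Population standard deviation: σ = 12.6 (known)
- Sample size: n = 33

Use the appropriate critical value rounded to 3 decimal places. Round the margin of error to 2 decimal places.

The population standard deviation σ is known, so use the z-interval margin of error formula.

For 95% confidence, z* = 1.96 (from standard normal table)

Margin of error formula for z-interval: E = z* × σ/√n

E = 1.96 × 12.6/√33
  = 1.96 × 2.193378
  = 4.2990

Rounded to 2 decimal places:

4.30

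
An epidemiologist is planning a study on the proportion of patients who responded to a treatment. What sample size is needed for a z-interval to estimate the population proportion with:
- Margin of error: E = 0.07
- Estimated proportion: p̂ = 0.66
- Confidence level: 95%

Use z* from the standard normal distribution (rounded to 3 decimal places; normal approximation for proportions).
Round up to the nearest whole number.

Using z* for proportion z-interval (normal approximation).

For 95% confidence, z* = 1.96 (from standard normal table)

Sample size formula for proportion z-interval: n = z*²p̂(1-p̂)/E²

n = 1.96² × 0.66 × 0.34 / 0.07²
  = 3.8416 × 0.2244 / 0.0049
  = 175.9296

Round up to the nearest whole number: n = 176

176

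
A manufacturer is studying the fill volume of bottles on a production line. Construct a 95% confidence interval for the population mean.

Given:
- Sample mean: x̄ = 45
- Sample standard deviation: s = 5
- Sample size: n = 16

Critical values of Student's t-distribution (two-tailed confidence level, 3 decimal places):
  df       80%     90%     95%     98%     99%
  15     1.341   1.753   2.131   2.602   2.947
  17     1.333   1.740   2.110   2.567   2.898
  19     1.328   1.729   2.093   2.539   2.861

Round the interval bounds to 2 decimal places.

The population standard deviation σ is unknown (only the sample standard deviation s is given), so use a t-interval with df = n - 1 = 16 - 1 = 15.

For 95% confidence with df = 15, t* = 2.131 (from t-table)

Standard error: SE = s/√n = 5/√16 = 1.250000

Margin of error: E = t* × SE = 2.131 × 1.250000 = 2.6637

T-interval: x̄ ± E = 45 ± 2.6637 = (42.3362, 47.6638)

Rounded to 2 decimal places:

(42.34, 47.66)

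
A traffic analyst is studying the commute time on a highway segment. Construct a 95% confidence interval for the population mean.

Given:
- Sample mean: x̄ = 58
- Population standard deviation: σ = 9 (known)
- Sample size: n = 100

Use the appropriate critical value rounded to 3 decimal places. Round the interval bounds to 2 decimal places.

The population standard deviation σ is known, so use a z-interval (standard normal critical value).

For 95% confidence, z* = 1.96 (from standard normal table)

Standard error: SE = σ/√n = 9/√100 = 0.900000

Margin of error: E = z* × SE = 1.96 × 0.900000 = 1.7640

Z-interval: x̄ ± E = 58 ± 1.7640 = (56.2360, 59.7640)

Rounded to 2 decimal places:

(56.24, 59.76)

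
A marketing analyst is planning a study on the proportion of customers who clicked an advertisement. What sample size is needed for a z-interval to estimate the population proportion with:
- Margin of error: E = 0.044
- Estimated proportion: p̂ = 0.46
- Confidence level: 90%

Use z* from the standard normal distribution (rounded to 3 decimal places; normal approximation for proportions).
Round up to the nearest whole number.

Using z* for proportion z-interval (normal approximation).

For 90% confidence, z* = 1.645 (from standard normal table)

Sample size formula for proportion z-interval: n = z*²p̂(1-p̂)/E²

n = 1.645² × 0.46 × 0.54 / 0.044²
  = 2.706025 × 0.2484 / 0.001936
  = 347.1987

Round up to the nearest whole number: n = 348

348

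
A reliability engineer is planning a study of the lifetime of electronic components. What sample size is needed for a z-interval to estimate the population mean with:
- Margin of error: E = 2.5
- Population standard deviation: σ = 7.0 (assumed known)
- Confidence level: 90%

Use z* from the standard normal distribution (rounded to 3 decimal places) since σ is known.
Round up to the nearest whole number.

Using z* since population σ is known (z-interval formula).

For 90% confidence, z* = 1.645 (from standard normal table)

Sample size formula for z-interval: n = (z*σ/E)²

n = (1.645 × 7.0 / 2.5)²
  = (4.606000)²
  = 21.2152

Round up to the nearest whole number: n = 22

22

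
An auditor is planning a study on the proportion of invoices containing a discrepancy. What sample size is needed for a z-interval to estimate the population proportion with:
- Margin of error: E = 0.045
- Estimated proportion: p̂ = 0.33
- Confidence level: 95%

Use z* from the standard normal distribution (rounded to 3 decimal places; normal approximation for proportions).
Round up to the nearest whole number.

Using z* for proportion z-interval (normal approximation).

For 95% confidence, z* = 1.96 (from standard normal table)

Sample size formula for proportion z-interval: n = z*²p̂(1-p̂)/E²

n = 1.96² × 0.33 × 0.67 / 0.045²
  = 3.8416 × 0.2211 / 0.002025
  = 419.4458

Round up to the nearest whole number: n = 420

420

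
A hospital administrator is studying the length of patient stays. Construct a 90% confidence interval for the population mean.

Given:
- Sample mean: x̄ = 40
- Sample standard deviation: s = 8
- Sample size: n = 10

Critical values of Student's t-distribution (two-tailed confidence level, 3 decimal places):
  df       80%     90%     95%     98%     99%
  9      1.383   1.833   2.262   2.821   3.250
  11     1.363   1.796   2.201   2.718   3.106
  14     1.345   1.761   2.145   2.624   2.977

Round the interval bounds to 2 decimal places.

The population standard deviation σ is unknown (only the sample standard deviation s is given), so use a t-interval with df = n - 1 = 10 - 1 = 9.

For 90% confidence with df = 9, t* = 1.833 (from t-table)

Standard error: SE = s/√n = 8/√10 = 2.529822

Margin of error: E = t* × SE = 1.833 × 2.529822 = 4.6372

T-interval: x̄ ± E = 40 ± 4.6372 = (35.3628, 44.6372)

Rounded to 2 decimal places:

(35.36, 44.64)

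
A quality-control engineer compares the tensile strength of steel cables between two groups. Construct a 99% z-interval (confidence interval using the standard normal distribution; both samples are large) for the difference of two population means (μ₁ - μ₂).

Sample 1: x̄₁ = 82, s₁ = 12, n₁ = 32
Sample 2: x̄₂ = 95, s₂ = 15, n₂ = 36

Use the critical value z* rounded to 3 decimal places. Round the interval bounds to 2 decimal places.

Both samples are large (n₁ = 32 ≥ 30, n₂ = 36 ≥ 30), so a z-interval for the difference of means applies.

Point estimate: x̄₁ - x̄₂ = 82 - 95 = -13

Standard error: SE = √(s₁²/n₁ + s₂²/n₂)
= √(12²/32 + 15²/36)
= √(4.500000 + 6.250000)
= 3.278719

For 99% confidence, z* = 2.576 (from standard normal table)
Margin of error: E = z* × SE = 2.576 × 3.278719 = 8.4460

Z-interval: (x̄₁ - x̄₂) ± E = -13 ± 8.4460 = (-21.4460, -4.5540)

Rounded to 2 decimal places:

(-21.45, -4.55)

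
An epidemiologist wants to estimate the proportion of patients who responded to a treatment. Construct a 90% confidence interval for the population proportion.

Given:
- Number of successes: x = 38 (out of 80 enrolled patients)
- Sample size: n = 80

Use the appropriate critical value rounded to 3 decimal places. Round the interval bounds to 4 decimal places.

Sample proportion: p̂ = 38/80 = 0.475000

Check conditions for normal approximation:
  np̂ = 38 ≥ 10 ✓
  n(1-p̂) = 42 ≥ 10 ✓

The sample is large enough, so use a z-interval (normal approximation) for the proportion.

For 90% confidence, z* = 1.645 (from standard normal table)

Standard error: SE = √(p̂(1-p̂)/n) = √(0.475000×0.525000/80) = 0.05583178

Margin of error: E = z* × SE = 1.645 × 0.05583178 = 0.091843

Z-interval: p̂ ± E = 0.475000 ± 0.091843 = (0.383157, 0.566843)

Rounded to 4 decimal places:

(0.3832, 0.5668)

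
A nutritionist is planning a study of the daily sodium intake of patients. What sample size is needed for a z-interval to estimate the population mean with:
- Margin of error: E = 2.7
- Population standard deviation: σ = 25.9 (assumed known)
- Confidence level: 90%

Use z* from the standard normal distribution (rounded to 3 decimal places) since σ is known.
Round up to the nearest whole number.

Using z* since population σ is known (z-interval formula).

For 90% confidence, z* = 1.645 (from standard normal table)

Sample size formula for z-interval: n = (z*σ/E)²

n = (1.645 × 25.9 / 2.7)²
  = (15.779815)²
  = 249.0026

Round up to the nearest whole number: n = 250

250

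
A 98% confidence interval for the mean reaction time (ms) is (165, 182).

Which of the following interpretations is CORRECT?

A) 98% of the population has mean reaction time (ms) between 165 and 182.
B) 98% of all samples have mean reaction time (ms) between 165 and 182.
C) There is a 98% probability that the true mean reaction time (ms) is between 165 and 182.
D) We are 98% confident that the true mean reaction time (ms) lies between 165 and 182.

A confidence interval represents our confidence in the procedure, not a probability statement about the parameter.

Key concept: If we repeated this sampling process many times and computed a 98% CI each time, about 98% of those intervals would contain the true population parameter.

For this specific interval (165, 182):
- Midpoint (point estimate): 173.5
- Margin of error: 8.5

The correct interpretation is the one stating confidence that the true parameter lies in the interval — option D.

D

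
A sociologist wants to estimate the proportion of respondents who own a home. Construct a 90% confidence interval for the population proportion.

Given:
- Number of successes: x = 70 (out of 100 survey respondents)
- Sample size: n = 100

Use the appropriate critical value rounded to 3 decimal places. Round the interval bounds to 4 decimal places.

Sample proportion: p̂ = 70/100 = 0.700000

Check conditions for normal approximation:
  np̂ = 70 ≥ 10 ✓
  n(1-p̂) = 30 ≥ 10 ✓

The sample is large enough, so use a z-interval (normal approximation) for the proportion.

For 90% confidence, z* = 1.645 (from standard normal table)

Standard error: SE = √(p̂(1-p̂)/n) = √(0.700000×0.300000/100) = 0.04582576

Margin of error: E = z* × SE = 1.645 × 0.04582576 = 0.075383

Z-interval: p̂ ± E = 0.700000 ± 0.075383 = (0.624617, 0.775383)

Rounded to 4 decimal places:

(0.6246, 0.7754)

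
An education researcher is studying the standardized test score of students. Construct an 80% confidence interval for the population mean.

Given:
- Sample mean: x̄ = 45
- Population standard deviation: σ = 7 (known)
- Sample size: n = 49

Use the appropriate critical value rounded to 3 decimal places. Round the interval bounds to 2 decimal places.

The population standard deviation σ is known, so use a z-interval (standard normal critical value).

For 80% confidence, z* = 1.282 (from standard normal table)

Standard error: SE = σ/√n = 7/√49 = 1.000000

Margin of error: E = z* × SE = 1.282 × 1.000000 = 1.2820

Z-interval: x̄ ± E = 45 ± 1.2820 = (43.7180, 46.2820)

Rounded to 2 decimal places:

(43.72, 46.28)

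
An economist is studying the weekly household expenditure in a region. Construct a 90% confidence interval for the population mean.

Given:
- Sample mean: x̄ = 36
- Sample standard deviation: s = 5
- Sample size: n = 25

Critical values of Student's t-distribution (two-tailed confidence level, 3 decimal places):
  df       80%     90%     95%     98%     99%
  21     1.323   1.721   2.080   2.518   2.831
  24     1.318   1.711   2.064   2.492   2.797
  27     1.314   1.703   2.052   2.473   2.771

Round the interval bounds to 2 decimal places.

The population standard deviation σ is unknown (only the sample standard deviation s is given), so use a t-interval with df = n - 1 = 25 - 1 = 24.

For 90% confidence with df = 24, t* = 1.711 (from t-table)

Standard error: SE = s/√n = 5/√25 = 1.000000

Margin of error: E = t* × SE = 1.711 × 1.000000 = 1.7110

T-interval: x̄ ± E = 36 ± 1.7110 = (34.2890, 37.7110)

Rounded to 2 decimal places:

(34.29, 37.71)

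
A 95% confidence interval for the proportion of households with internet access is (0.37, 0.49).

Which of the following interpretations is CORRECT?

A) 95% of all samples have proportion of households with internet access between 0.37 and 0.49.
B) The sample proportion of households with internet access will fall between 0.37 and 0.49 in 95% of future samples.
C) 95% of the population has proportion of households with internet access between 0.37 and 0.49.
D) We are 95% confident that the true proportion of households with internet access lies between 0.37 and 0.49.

A confidence interval represents our confidence in the procedure, not a probability statement about the parameter.

Key concept: If we repeated this sampling process many times and computed a 95% CI each time, about 95% of those intervals would contain the true population parameter.

For this specific interval (0.37, 0.49):
- Midpoint (point estimate): 0.43
- Margin of error: 0.06

The correct interpretation is the one stating confidence that the true parameter lies in the interval — option D.

D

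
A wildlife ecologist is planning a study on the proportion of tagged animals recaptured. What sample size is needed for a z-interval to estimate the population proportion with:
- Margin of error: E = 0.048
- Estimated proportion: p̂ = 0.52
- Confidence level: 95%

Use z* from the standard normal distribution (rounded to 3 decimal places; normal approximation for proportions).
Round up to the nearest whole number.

Using z* for proportion z-interval (normal approximation).

For 95% confidence, z* = 1.96 (from standard normal table)

Sample size formula for proportion z-interval: n = z*²p̂(1-p̂)/E²

n = 1.96² × 0.52 × 0.48 / 0.048²
  = 3.8416 × 0.2496 / 0.002304
  = 416.1733

Round up to the nearest whole number: n = 417

417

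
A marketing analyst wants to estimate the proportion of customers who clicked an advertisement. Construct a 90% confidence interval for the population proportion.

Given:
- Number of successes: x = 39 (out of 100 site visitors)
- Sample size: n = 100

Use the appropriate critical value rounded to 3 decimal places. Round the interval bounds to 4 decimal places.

Sample proportion: p̂ = 39/100 = 0.390000

Check conditions for normal approximation:
  np̂ = 39 ≥ 10 ✓
  n(1-p̂) = 61 ≥ 10 ✓

The sample is large enough, so use a z-interval (normal approximation) for the proportion.

For 90% confidence, z* = 1.645 (from standard normal table)

Standard error: SE = √(p̂(1-p̂)/n) = √(0.390000×0.610000/100) = 0.04877499

Margin of error: E = z* × SE = 1.645 × 0.04877499 = 0.080235

Z-interval: p̂ ± E = 0.390000 ± 0.080235 = (0.309765, 0.470235)

Rounded to 4 decimal places:

(0.3098, 0.4702)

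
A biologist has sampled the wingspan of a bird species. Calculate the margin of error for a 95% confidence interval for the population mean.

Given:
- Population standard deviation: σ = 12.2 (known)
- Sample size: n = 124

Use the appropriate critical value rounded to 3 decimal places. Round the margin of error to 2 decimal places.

The population standard deviation σ is known, so use the z-interval margin of error formula.

For 95% confidence, z* = 1.96 (from standard normal table)

Margin of error formula for z-interval: E = z* × σ/√n

E = 1.96 × 12.2/√124
  = 1.96 × 1.095592
  = 2.1474

Rounded to 2 decimal places:

2.15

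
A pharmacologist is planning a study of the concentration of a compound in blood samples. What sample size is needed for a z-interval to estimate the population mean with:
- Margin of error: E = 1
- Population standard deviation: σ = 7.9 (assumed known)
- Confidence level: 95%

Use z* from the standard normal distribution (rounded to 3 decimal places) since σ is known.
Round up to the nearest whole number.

Using z* since population σ is known (z-interval formula).

For 95% confidence, z* = 1.96 (from standard normal table)

Sample size formula for z-interval: n = (z*σ/E)²

n = (1.96 × 7.9 / 1)²
  = (15.484000)²
  = 239.7543

Round up to the nearest whole number: n = 240

240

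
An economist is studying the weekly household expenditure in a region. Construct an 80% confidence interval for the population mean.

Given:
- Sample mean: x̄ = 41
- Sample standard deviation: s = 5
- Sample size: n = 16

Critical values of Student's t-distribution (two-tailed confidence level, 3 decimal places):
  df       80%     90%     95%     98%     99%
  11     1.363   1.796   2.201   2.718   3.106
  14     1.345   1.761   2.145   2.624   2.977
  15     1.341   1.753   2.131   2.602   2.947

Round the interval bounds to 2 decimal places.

The population standard deviation σ is unknown (only the sample standard deviation s is given), so use a t-interval with df = n - 1 = 16 - 1 = 15.

For 80% confidence with df = 15, t* = 1.341 (from t-table)

Standard error: SE = s/√n = 5/√16 = 1.250000

Margin of error: E = t* × SE = 1.341 × 1.250000 = 1.6763

T-interval: x̄ ± E = 41 ± 1.6763 = (39.3237, 42.6763)

Rounded to 2 decimal places:

(39.32, 42.68)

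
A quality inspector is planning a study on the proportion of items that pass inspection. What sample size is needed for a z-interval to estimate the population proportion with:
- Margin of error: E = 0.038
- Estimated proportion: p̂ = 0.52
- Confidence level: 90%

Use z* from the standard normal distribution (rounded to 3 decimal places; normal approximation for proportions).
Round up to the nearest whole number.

Using z* for proportion z-interval (normal approximation).

For 90% confidence, z* = 1.645 (from standard normal table)

Sample size formula for proportion z-interval: n = z*²p̂(1-p̂)/E²

n = 1.645² × 0.52 × 0.48 / 0.038²
  = 2.706025 × 0.2496 / 0.001444
  = 467.7450

Round up to the nearest whole number: n = 468

468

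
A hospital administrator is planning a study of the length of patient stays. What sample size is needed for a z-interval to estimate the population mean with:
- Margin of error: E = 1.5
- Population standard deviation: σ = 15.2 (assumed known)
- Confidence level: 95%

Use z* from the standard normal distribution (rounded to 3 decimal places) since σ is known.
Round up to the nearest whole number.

Using z* since population σ is known (z-interval formula).

For 95% confidence, z* = 1.96 (from standard normal table)

Sample size formula for z-interval: n = (z*σ/E)²

n = (1.96 × 15.2 / 1.5)²
  = (19.861333)²
  = 394.4726

Round up to the nearest whole number: n = 395

395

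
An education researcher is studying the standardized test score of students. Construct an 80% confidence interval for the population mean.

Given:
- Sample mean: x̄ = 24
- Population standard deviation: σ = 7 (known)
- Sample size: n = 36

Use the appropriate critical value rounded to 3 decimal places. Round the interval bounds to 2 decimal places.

The population standard deviation σ is known, so use a z-interval (standard normal critical value).

For 80% confidence, z* = 1.282 (from standard normal table)

Standard error: SE = σ/√n = 7/√36 = 1.166667

Margin of error: E = z* × SE = 1.282 × 1.166667 = 1.4957

Z-interval: x̄ ± E = 24 ± 1.4957 = (22.5043, 25.4957)

Rounded to 2 decimal places:

(22.50, 25.50)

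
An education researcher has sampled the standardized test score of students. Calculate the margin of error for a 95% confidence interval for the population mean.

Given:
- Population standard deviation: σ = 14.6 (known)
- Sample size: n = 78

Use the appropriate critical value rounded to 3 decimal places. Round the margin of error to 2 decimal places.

The population standard deviation σ is known, so use the z-interval margin of error formula.

For 95% confidence, z* = 1.96 (from standard normal table)

Margin of error formula for z-interval: E = z* × σ/√n

E = 1.96 × 14.6/√78
  = 1.96 × 1.653124
  = 3.2401

Rounded to 2 decimal places:

3.24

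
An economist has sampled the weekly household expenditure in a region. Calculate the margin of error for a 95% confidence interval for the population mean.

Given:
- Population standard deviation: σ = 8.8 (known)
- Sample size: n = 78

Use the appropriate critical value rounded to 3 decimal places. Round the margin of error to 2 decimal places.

The population standard deviation σ is known, so use the z-interval margin of error formula.

For 95% confidence, z* = 1.96 (from standard normal table)

Margin of error formula for z-interval: E = z* × σ/√n

E = 1.96 × 8.8/√78
  = 1.96 × 0.996404
  = 1.9530

Rounded to 2 decimal places:

1.95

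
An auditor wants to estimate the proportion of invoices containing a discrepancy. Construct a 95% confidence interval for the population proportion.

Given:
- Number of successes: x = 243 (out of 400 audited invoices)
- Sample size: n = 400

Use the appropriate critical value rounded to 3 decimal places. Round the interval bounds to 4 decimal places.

Sample proportion: p̂ = 243/400 = 0.607500

Check conditions for normal approximation:
  np̂ = 243 ≥ 10 ✓
  n(1-p̂) = 157 ≥ 10 ✓

The sample is large enough, so use a z-interval (normal approximation) for the proportion.

For 95% confidence, z* = 1.96 (from standard normal table)

Standard error: SE = √(p̂(1-p̂)/n) = √(0.607500×0.392500/400) = 0.02441535

Margin of error: E = z* × SE = 1.96 × 0.02441535 = 0.047854

Z-interval: p̂ ± E = 0.607500 ± 0.047854 = (0.559646, 0.655354)

Rounded to 4 decimal places:

(0.5596, 0.6554)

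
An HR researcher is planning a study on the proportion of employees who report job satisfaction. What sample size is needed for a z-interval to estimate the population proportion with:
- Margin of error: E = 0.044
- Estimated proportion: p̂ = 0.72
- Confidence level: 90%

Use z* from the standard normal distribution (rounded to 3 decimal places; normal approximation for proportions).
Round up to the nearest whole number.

Using z* for proportion z-interval (normal approximation).

For 90% confidence, z* = 1.645 (from standard normal table)

Sample size formula for proportion z-interval: n = z*²p̂(1-p̂)/E²

n = 1.645² × 0.72 × 0.28 / 0.044²
  = 2.706025 × 0.2016 / 0.001936
  = 281.7844

Round up to the nearest whole number: n = 282

282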